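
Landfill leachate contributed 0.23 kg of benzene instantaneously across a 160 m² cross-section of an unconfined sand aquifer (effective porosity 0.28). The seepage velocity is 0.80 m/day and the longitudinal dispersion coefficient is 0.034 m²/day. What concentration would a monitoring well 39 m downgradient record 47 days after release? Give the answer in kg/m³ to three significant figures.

0.000843 kg/m³

For an instantaneous plane source, C(x,t) = M/(n_e·A·√(4πDt)) · exp(−(x−vt)²/(4Dt)), with n_e·A the pore (flow) area.
Plume center vt = 0.80 × 47 = 37.6 m, so the well at 39 m is 1.4 m downgradient of the peak.
√(4πDt) = 4.481 m, giving peak height M/(n_e·A·√(4πDt)) = 0.23/(0.28 × 160 × 4.481) = 0.001146 kg/m³.
(x−vt)²/(4Dt) = (1.4)²/(4 × 0.034 × 47) = 0.3066; exp(−0.3066) = 0.7359.
C = 0.001146 × 0.7359 = 0.000843 kg/m³.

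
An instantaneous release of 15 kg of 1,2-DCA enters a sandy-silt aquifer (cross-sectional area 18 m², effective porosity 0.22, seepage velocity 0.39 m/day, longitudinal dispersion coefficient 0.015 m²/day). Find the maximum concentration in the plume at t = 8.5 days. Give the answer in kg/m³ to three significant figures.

The peak of an instantaneous 1D plume sits at x = vt; there the Gaussian factor is 1 and C_max = M/(n_e·A·√(4πDt)), where n_e·A is the pore area the mass is dissolved in.
√(4πDt) = √(4π × 0.015 × 8.5) = 1.266 m, so C_max = 15/(0.22 × 18 × 1.266) = 2.99 kg/m³.

2.99 kg/m³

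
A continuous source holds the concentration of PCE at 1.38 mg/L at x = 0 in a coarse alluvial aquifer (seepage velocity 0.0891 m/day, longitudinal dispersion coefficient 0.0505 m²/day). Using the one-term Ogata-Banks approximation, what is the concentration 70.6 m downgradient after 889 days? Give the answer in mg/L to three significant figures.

1.13 mg/L

For a continuous step input, C/C₀ ≈ ½·erfc((x−vt)/(2√(Dt))).
vt = 0.0891 × 889 = 79.2099 m and 2√(Dt) = 2√(0.0505 × 889) = 13.40 m.
Argument (x−vt)/(2√(Dt)) = (70.6 − 79.2099)/13.40 = -0.6425; ½·erfc(-0.6425) = 0.8182.
C = 1.38 × 0.8182 = 1.13 mg/L.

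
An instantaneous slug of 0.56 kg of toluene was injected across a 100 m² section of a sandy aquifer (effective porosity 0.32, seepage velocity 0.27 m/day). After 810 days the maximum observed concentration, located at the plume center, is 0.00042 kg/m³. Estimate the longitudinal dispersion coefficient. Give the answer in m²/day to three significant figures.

At the plume center C_max = M/(n_e·A·√(4πDt)), so D = M²/(4πt·(n_e·A·C_max)²).
n_e·A·C_max = 0.32 × 100 × 0.00042 = 0.01344 kg/m.
D = 0.56²/(4π × 810 × 0.01344²) = 0.171 m²/day.

0.171 m²/day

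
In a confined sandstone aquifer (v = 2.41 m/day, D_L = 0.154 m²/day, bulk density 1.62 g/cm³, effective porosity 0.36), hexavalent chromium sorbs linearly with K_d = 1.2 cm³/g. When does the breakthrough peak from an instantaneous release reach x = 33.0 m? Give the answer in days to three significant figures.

87.5 days

Retardation factor R = 1 + ρ_b·K_d/n = 1 + 1.62 × 1.2/0.36 = 6.400.
Sorption retards both mechanisms: v_R = v/R = 0.3766 m/day, D_R = D/R = 0.02406 m²/day.
Peak time from v_R²t² + 2D_R t − x² = 0: t = (√(D_R² + v_R²x²) − D_R)/v_R².
√(D_R² + v_R²x²) = √(0.02406² + 0.3766² × 33.0²) = 12.43; v_R² = 0.1418.
t = (12.43 − 0.02406)/0.1418 = 87.5 days.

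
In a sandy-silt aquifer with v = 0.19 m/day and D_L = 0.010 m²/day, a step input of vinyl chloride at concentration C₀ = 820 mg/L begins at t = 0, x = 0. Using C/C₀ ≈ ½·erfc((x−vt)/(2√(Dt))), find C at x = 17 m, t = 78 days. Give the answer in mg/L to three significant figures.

For a continuous step input, C/C₀ ≈ ½·erfc((x−vt)/(2√(Dt))).
vt = 0.19 × 78 = 14.82 m and 2√(Dt) = 2√(0.010 × 78) = 1.766 m.
Argument (x−vt)/(2√(Dt)) = (17 − 14.82)/1.766 = 1.234; ½·erfc(1.234) = 0.04048.
C = 820 × 0.04048 = 33.2 mg/L.

33.2 mg/L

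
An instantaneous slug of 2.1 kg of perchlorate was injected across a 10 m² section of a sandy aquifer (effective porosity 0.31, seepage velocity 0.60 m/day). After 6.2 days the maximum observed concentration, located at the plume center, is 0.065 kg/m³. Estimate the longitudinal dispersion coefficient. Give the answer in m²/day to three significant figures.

1.39 m²/day

At the plume center C_max = M/(n_e·A·√(4πDt)), so D = M²/(4πt·(n_e·A·C_max)²).
n_e·A·C_max = 0.31 × 10 × 0.065 = 0.2015 kg/m.
D = 2.1²/(4π × 6.2 × 0.2015²) = 1.39 m²/day.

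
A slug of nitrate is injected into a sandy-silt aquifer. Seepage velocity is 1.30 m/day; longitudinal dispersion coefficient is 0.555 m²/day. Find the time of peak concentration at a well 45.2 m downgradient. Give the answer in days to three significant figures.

For the 1D instantaneous-source solution, setting ∂C/∂t = 0 at fixed x gives v²t² + 2Dt − x² = 0, so t = (√(D² + v²x²) − D)/v².
√(D² + v²x²) = √(0.555² + 1.30² × 45.2²) = 58.76; v² = 1.69.
t = (58.76 − 0.555)/1.69 = 34.4 days (vs. the pure-advection estimate x/v = 34.8 d).

34.4 days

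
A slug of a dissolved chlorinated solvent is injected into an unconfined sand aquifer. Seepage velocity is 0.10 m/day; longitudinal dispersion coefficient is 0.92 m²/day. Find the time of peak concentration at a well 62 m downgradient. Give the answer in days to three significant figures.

For the 1D instantaneous-source solution, setting ∂C/∂t = 0 at fixed x gives v²t² + 2Dt − x² = 0, so t = (√(D² + v²x²) − D)/v².
√(D² + v²x²) = √(0.92² + 0.10² × 62²) = 6.268; v² = 0.01.
t = (6.268 − 0.92)/0.01 = 535 days (vs. the pure-advection estimate x/v = 620 d).

535 days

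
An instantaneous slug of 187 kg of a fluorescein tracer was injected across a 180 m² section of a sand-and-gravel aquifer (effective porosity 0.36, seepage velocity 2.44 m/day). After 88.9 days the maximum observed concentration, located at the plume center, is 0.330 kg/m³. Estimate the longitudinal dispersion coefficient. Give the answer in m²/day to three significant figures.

0.0685 m²/day

At the plume center C_max = M/(n_e·A·√(4πDt)), so D = M²/(4πt·(n_e·A·C_max)²).
n_e·A·C_max = 0.36 × 180 × 0.330 = 21.38 kg/m.
D = 187²/(4π × 88.9 × 21.38²) = 0.0685 m²/day.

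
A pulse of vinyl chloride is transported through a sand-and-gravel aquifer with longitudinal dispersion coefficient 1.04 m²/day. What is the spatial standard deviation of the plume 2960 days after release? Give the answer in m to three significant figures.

Dispersive spreading gives a Gaussian with σ² = 2Dt; advection only shifts the center.
σ = √(2 × 1.04 × 2960) = 78.5 m.

78.5 m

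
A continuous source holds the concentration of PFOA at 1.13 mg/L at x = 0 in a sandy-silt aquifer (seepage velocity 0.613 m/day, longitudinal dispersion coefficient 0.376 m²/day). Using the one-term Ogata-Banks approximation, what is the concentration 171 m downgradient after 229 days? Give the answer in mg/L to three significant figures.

For a continuous step input, C/C₀ ≈ ½·erfc((x−vt)/(2√(Dt))).
vt = 0.613 × 229 = 140.377 m and 2√(Dt) = 2√(0.376 × 229) = 18.56 m.
Argument (x−vt)/(2√(Dt)) = (171 − 140.377)/18.56 = 1.650; ½·erfc(1.650) = 0.009812.
C = 1.13 × 0.009812 = 0.0111 mg/L.

0.0111 mg/L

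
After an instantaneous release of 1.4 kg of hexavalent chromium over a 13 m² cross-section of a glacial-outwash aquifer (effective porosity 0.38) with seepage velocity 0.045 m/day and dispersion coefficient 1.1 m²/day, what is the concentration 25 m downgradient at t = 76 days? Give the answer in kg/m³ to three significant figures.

0.00217 kg/m³

For an instantaneous plane source, C(x,t) = M/(n_e·A·√(4πDt)) · exp(−(x−vt)²/(4Dt)), with n_e·A the pore (flow) area.
Plume center vt = 0.045 × 76 = 3.42 m, so the well at 25 m is 21.58 m downgradient of the peak.
√(4πDt) = 32.41 m, giving peak height M/(n_e·A·√(4πDt)) = 1.4/(0.38 × 13 × 32.41) = 0.008744 kg/m³.
(x−vt)²/(4Dt) = (21.58)²/(4 × 1.1 × 76) = 1.393; exp(−1.393) = 0.2483.
C = 0.008744 × 0.2483 = 0.00217 kg/m³.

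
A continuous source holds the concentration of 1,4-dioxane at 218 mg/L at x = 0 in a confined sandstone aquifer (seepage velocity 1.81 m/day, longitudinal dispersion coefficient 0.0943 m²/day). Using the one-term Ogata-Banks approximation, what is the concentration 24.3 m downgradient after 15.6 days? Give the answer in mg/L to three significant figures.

For a continuous step input, C/C₀ ≈ ½·erfc((x−vt)/(2√(Dt))).
vt = 1.81 × 15.6 = 28.236 m and 2√(Dt) = 2√(0.0943 × 15.6) = 2.426 m.
Argument (x−vt)/(2√(Dt)) = (24.3 − 28.236)/2.426 = -1.622; ½·erfc(-1.622) = 0.9891.
C = 218 × 0.9891 = 216 mg/L.

216 mg/L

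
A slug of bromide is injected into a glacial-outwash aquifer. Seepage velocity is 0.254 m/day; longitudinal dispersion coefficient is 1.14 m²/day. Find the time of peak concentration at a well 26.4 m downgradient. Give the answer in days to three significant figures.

For the 1D instantaneous-source solution, setting ∂C/∂t = 0 at fixed x gives v²t² + 2Dt − x² = 0, so t = (√(D² + v²x²) − D)/v².
√(D² + v²x²) = √(1.14² + 0.254² × 26.4²) = 6.802; v² = 0.064516.
t = (6.802 − 1.14)/0.064516 = 87.8 days (vs. the pure-advection estimate x/v = 104 d).

87.8 days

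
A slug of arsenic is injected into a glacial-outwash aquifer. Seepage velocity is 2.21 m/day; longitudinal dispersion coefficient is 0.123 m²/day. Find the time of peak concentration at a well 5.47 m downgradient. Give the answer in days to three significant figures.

For the 1D instantaneous-source solution, setting ∂C/∂t = 0 at fixed x gives v²t² + 2Dt − x² = 0, so t = (√(D² + v²x²) − D)/v².
√(D² + v²x²) = √(0.123² + 2.21² × 5.47²) = 12.09; v² = 4.8841.
t = (12.09 − 0.123)/4.8841 = 2.45 days (vs. the pure-advection estimate x/v = 2.48 d).

2.45 days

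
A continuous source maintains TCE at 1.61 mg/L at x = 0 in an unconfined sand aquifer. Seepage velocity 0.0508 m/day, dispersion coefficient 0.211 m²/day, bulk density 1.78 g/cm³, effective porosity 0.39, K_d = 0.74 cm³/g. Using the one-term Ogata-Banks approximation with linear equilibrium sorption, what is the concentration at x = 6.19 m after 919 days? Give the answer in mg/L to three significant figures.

Retardation factor R = 1 + ρ_b·K_d/n = 1 + 1.78 × 0.74/0.39 = 4.377.
Sorption retards both mechanisms: v_R = v/R = 0.01161 m/day, D_R = D/R = 0.04821 m²/day.
v_R·t = 0.01161 × 919 = 10.66959 m; 2√(D_R t) = 13.31 m; argument = (6.19 − 10.66959)/13.31 = -0.3366.
C = C₀ × ½·erfc(-0.3366) = 1.61 × 0.6830 = 1.10 mg/L.

1.10 mg/L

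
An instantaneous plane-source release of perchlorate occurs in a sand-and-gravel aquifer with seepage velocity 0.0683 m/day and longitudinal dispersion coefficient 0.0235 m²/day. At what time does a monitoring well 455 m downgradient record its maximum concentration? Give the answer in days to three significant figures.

For the 1D instantaneous-source solution, setting ∂C/∂t = 0 at fixed x gives v²t² + 2Dt − x² = 0, so t = (√(D² + v²x²) − D)/v².
√(D² + v²x²) = √(0.0235² + 0.0683² × 455²) = 31.08; v² = 0.00466489.
t = (31.08 − 0.0235)/0.00466489 = 6660 days (vs. the pure-advection estimate x/v = 6660 d).

6660 days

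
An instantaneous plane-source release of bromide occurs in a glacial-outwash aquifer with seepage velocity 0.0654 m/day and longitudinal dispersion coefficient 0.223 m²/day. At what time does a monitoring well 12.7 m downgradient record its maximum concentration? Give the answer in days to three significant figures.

For the 1D instantaneous-source solution, setting ∂C/∂t = 0 at fixed x gives v²t² + 2Dt − x² = 0, so t = (√(D² + v²x²) − D)/v².
√(D² + v²x²) = √(0.223² + 0.0654² × 12.7²) = 0.8600; v² = 0.00427716.
t = (0.8600 − 0.223)/0.00427716 = 149 days (vs. the pure-advection estimate x/v = 194 d).

149 days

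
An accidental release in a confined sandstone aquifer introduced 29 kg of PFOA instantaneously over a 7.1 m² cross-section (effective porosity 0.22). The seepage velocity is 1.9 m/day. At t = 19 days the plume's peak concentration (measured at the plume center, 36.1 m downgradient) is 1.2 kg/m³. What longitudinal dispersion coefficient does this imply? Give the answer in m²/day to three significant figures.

1.00 m²/day

At the plume center C_max = M/(n_e·A·√(4πDt)), so D = M²/(4πt·(n_e·A·C_max)²).
n_e·A·C_max = 0.22 × 7.1 × 1.2 = 1.874 kg/m.
D = 29²/(4π × 19 × 1.874²) = 1.00 m²/day.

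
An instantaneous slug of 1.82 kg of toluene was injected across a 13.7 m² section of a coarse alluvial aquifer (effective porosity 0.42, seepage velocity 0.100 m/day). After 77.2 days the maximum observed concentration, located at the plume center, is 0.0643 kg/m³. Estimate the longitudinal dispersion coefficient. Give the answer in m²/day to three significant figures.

0.0249 m²/day

At the plume center C_max = M/(n_e·A·√(4πDt)), so D = M²/(4πt·(n_e·A·C_max)²).
n_e·A·C_max = 0.42 × 13.7 × 0.0643 = 0.3700 kg/m.
D = 1.82²/(4π × 77.2 × 0.3700²) = 0.0249 m²/day.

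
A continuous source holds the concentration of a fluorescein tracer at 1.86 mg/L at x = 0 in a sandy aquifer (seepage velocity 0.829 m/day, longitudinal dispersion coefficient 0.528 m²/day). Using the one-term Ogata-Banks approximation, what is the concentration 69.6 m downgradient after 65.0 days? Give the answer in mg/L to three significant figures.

For a continuous step input, C/C₀ ≈ ½·erfc((x−vt)/(2√(Dt))).
vt = 0.829 × 65.0 = 53.885 m and 2√(Dt) = 2√(0.528 × 65.0) = 11.72 m.
Argument (x−vt)/(2√(Dt)) = (69.6 − 53.885)/11.72 = 1.341; ½·erfc(1.341) = 0.02895.
C = 1.86 × 0.02895 = 0.0538 mg/L.

0.0538 mg/L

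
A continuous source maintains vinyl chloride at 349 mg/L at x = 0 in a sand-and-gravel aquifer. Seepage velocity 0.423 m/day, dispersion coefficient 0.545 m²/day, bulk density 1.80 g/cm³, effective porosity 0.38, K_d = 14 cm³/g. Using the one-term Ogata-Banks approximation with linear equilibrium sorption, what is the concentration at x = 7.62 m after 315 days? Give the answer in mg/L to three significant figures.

Retardation factor R = 1 + ρ_b·K_d/n = 1 + 1.80 × 14/0.38 = 67.32.
Sorption retards both mechanisms: v_R = v/R = 0.006283 m/day, D_R = D/R = 0.008096 m²/day.
v_R·t = 0.006283 × 315 = 1.979145 m; 2√(D_R t) = 3.194 m; argument = (7.62 − 1.979145)/3.194 = 1.766.
C = C₀ × ½·erfc(1.766) = 349 × 0.006254 = 2.18 mg/L.

2.18 mg/L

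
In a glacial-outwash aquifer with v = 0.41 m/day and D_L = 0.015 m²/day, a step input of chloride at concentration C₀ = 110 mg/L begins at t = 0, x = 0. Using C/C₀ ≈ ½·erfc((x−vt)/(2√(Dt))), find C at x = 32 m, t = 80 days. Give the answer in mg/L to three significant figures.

For a continuous step input, C/C₀ ≈ ½·erfc((x−vt)/(2√(Dt))).
vt = 0.41 × 80 = 32.8 m and 2√(Dt) = 2√(0.015 × 80) = 2.191 m.
Argument (x−vt)/(2√(Dt)) = (32 − 32.8)/2.191 = -0.3651; ½·erfc(-0.3651) = 0.6972.
C = 110 × 0.6972 = 76.7 mg/L.

76.7 mg/L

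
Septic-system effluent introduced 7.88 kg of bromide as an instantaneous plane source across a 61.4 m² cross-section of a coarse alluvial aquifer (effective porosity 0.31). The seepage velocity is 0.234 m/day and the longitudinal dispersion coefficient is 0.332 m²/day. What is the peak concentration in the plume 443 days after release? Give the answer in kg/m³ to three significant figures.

0.00963 kg/m³

The peak of an instantaneous 1D plume sits at x = vt; there the Gaussian factor is 1 and C_max = M/(n_e·A·√(4πDt)), where n_e·A is the pore area the mass is dissolved in.
√(4πDt) = √(4π × 0.332 × 443) = 42.99 m, so C_max = 7.88/(0.31 × 61.4 × 42.99) = 0.00963 kg/m³.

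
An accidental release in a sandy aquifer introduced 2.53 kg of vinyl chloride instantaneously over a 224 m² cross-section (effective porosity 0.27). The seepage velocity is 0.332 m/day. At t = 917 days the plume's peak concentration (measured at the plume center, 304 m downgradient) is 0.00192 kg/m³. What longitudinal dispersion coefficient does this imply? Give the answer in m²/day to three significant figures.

0.0412 m²/day

At the plume center C_max = M/(n_e·A·√(4πDt)), so D = M²/(4πt·(n_e·A·C_max)²).
n_e·A·C_max = 0.27 × 224 × 0.00192 = 0.1161 kg/m.
D = 2.53²/(4π × 917 × 0.1161²) = 0.0412 m²/day.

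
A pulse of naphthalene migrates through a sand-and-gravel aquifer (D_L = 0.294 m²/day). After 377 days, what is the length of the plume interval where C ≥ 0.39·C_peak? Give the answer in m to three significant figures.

40.9 m

The plume is Gaussian with σ = √(2Dt) = √(2 × 0.294 × 377) = 14.89 m.
C/C_peak = exp(−Δx²/(2σ²)) = 0.39 ⇒ Δx = σ·√(−2 ln 0.39) = 14.89 × 1.372 = 20.43 m.
Width = 2Δx = 40.9 m.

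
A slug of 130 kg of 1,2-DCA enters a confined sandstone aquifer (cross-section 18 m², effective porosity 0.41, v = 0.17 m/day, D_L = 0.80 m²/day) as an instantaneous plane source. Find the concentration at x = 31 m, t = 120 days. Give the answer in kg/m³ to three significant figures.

For an instantaneous plane source, C(x,t) = M/(n_e·A·√(4πDt)) · exp(−(x−vt)²/(4Dt)), with n_e·A the pore (flow) area.
Plume center vt = 0.17 × 120 = 20.4 m, so the well at 31 m is 10.6 m downgradient of the peak.
√(4πDt) = 34.73 m, giving peak height M/(n_e·A·√(4πDt)) = 130/(0.41 × 18 × 34.73) = 0.5072 kg/m³.
(x−vt)²/(4Dt) = (10.6)²/(4 × 0.80 × 120) = 0.2926; exp(−0.2926) = 0.7463.
C = 0.5072 × 0.7463 = 0.379 kg/m³.

0.379 kg/m³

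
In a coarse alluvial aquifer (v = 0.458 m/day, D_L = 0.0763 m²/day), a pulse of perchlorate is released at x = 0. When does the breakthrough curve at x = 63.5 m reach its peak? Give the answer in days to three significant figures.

138 days

For the 1D instantaneous-source solution, setting ∂C/∂t = 0 at fixed x gives v²t² + 2Dt − x² = 0, so t = (√(D² + v²x²) − D)/v².
√(D² + v²x²) = √(0.0763² + 0.458² × 63.5²) = 29.08; v² = 0.209764.
t = (29.08 − 0.0763)/0.209764 = 138 days (vs. the pure-advection estimate x/v = 139 d).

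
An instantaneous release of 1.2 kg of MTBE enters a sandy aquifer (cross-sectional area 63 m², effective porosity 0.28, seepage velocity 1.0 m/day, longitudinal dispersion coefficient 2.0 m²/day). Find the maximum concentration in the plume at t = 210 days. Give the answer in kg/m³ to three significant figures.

0.000936 kg/m³

The peak of an instantaneous 1D plume sits at x = vt; there the Gaussian factor is 1 and C_max = M/(n_e·A·√(4πDt)), where n_e·A is the pore area the mass is dissolved in.
√(4πDt) = √(4π × 2.0 × 210) = 72.65 m, so C_max = 1.2/(0.28 × 63 × 72.65) = 0.000936 kg/m³.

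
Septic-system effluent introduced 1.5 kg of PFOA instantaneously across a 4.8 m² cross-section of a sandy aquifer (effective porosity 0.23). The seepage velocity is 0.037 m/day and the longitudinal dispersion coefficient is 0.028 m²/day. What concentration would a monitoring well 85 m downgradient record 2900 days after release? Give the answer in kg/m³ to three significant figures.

0.00920 kg/m³

For an instantaneous plane source, C(x,t) = M/(n_e·A·√(4πDt)) · exp(−(x−vt)²/(4Dt)), with n_e·A the pore (flow) area.
Plume center vt = 0.037 × 2900 = 107.3 m, so the well at 85 m is 22.3 m upgradient of the peak.
√(4πDt) = 31.94 m, giving peak height M/(n_e·A·√(4πDt)) = 1.5/(0.23 × 4.8 × 31.94) = 0.04254 kg/m³.
(x−vt)²/(4Dt) = (-22.3)²/(4 × 0.028 × 2900) = 1.531; exp(−1.531) = 0.2163.
C = 0.04254 × 0.2163 = 0.00920 kg/m³.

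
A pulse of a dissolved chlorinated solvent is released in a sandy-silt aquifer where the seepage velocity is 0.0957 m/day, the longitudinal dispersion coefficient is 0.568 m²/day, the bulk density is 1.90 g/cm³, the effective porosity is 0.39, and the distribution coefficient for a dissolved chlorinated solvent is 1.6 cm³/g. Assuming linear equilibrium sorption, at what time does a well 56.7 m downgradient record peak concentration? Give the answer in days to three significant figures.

4690 days

Retardation factor R = 1 + ρ_b·K_d/n = 1 + 1.90 × 1.6/0.39 = 8.795.
Sorption retards both mechanisms: v_R = v/R = 0.01088 m/day, D_R = D/R = 0.06458 m²/day.
Peak time from v_R²t² + 2D_R t − x² = 0: t = (√(D_R² + v_R²x²) − D_R)/v_R².
√(D_R² + v_R²x²) = √(0.06458² + 0.01088² × 56.7²) = 0.6203; v_R² = 0.0001184.
t = (0.6203 − 0.06458)/0.0001184 = 4690 days.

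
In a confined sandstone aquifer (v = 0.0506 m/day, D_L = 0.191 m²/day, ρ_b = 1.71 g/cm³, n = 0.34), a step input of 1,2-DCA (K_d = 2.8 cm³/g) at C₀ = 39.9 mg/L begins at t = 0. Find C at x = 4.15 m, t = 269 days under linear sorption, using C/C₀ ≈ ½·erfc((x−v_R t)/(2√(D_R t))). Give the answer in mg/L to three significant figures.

Retardation factor R = 1 + ρ_b·K_d/n = 1 + 1.71 × 2.8/0.34 = 15.08.
Sorption retards both mechanisms: v_R = v/R = 0.003355 m/day, D_R = D/R = 0.01267 m²/day.
v_R·t = 0.003355 × 269 = 0.902495 m; 2√(D_R t) = 3.692 m; argument = (4.15 − 0.902495)/3.692 = 0.8796.
C = C₀ × ½·erfc(0.8796) = 39.9 × 0.1068 = 4.26 mg/L.

4.26 mg/L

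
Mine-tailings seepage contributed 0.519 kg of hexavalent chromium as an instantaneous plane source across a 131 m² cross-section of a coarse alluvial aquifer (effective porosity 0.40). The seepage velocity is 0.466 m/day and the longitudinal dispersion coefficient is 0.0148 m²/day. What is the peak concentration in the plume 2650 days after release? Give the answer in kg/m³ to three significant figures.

The peak of an instantaneous 1D plume sits at x = vt; there the Gaussian factor is 1 and C_max = M/(n_e·A·√(4πDt)), where n_e·A is the pore area the mass is dissolved in.
√(4πDt) = √(4π × 0.0148 × 2650) = 22.20 m, so C_max = 0.519/(0.40 × 131 × 22.20) = 0.000446 kg/m³.

0.000446 kg/m³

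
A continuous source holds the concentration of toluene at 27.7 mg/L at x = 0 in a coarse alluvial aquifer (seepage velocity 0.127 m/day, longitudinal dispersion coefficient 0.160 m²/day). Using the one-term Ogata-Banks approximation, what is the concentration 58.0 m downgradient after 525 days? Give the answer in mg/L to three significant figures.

For a continuous step input, C/C₀ ≈ ½·erfc((x−vt)/(2√(Dt))).
vt = 0.127 × 525 = 66.675 m and 2√(Dt) = 2√(0.160 × 525) = 18.33 m.
Argument (x−vt)/(2√(Dt)) = (58.0 − 66.675)/18.33 = -0.4733; ½·erfc(-0.4733) = 0.7484.
C = 27.7 × 0.7484 = 20.7 mg/L.

20.7 mg/L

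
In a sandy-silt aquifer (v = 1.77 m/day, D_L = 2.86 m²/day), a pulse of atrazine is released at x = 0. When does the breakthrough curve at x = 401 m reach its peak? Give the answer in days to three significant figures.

For the 1D instantaneous-source solution, setting ∂C/∂t = 0 at fixed x gives v²t² + 2Dt − x² = 0, so t = (√(D² + v²x²) − D)/v².
√(D² + v²x²) = √(2.86² + 1.77² × 401²) = 709.8; v² = 3.1329.
t = (709.8 − 2.86)/3.1329 = 226 days (vs. the pure-advection estimate x/v = 227 d).

226 days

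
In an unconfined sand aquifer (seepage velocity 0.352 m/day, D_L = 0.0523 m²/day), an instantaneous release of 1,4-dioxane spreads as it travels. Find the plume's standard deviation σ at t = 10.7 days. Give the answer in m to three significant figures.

Dispersive spreading gives a Gaussian with σ² = 2Dt; advection only shifts the center.
σ = √(2 × 0.0523 × 10.7) = 1.06 m.

1.06 m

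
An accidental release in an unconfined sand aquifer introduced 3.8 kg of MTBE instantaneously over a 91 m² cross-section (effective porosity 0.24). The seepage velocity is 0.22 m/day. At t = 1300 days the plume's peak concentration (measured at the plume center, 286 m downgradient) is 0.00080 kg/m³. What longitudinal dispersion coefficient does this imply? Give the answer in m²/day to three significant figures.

2.90 m²/day

At the plume center C_max = M/(n_e·A·√(4πDt)), so D = M²/(4πt·(n_e·A·C_max)²).
n_e·A·C_max = 0.24 × 91 × 0.00080 = 0.01747 kg/m.
D = 3.8²/(4π × 1300 × 0.01747²) = 2.90 m²/day.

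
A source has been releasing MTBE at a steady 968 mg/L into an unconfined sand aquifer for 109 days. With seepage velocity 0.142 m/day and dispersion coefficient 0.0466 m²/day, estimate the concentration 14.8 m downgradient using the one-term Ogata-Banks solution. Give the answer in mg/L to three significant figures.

566 mg/L

For a continuous step input, C/C₀ ≈ ½·erfc((x−vt)/(2√(Dt))).
vt = 0.142 × 109 = 15.478 m and 2√(Dt) = 2√(0.0466 × 109) = 4.508 m.
Argument (x−vt)/(2√(Dt)) = (14.8 − 15.478)/4.508 = -0.1504; ½·erfc(-0.1504) = 0.5842.
C = 968 × 0.5842 = 566 mg/L.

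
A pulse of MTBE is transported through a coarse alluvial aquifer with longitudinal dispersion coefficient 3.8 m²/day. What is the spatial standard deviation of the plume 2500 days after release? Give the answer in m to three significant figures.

Dispersive spreading gives a Gaussian with σ² = 2Dt; advection only shifts the center.
σ = √(2 × 3.8 × 2500) = 138 m.

138 m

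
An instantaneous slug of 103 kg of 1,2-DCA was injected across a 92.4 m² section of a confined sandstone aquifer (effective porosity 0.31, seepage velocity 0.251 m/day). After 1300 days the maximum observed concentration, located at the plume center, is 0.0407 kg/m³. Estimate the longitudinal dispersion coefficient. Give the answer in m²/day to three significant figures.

At the plume center C_max = M/(n_e·A·√(4πDt)), so D = M²/(4πt·(n_e·A·C_max)²).
n_e·A·C_max = 0.31 × 92.4 × 0.0407 = 1.166 kg/m.
D = 103²/(4π × 1300 × 1.166²) = 0.478 m²/day.

0.478 m²/day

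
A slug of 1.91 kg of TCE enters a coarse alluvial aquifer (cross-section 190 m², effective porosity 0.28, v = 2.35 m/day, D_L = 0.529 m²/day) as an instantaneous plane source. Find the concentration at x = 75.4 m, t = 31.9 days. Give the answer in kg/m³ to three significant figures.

0.00246 kg/m³

For an instantaneous plane source, C(x,t) = M/(n_e·A·√(4πDt)) · exp(−(x−vt)²/(4Dt)), with n_e·A the pore (flow) area.
Plume center vt = 2.35 × 31.9 = 74.965 m, so the well at 75.4 m is 0.435 m downgradient of the peak.
√(4πDt) = 14.56 m, giving peak height M/(n_e·A·√(4πDt)) = 1.91/(0.28 × 190 × 14.56) = 0.002466 kg/m³.
(x−vt)²/(4Dt) = (0.435)²/(4 × 0.529 × 31.9) = 0.002803; exp(−0.002803) = 0.9972.
C = 0.002466 × 0.9972 = 0.00246 kg/m³.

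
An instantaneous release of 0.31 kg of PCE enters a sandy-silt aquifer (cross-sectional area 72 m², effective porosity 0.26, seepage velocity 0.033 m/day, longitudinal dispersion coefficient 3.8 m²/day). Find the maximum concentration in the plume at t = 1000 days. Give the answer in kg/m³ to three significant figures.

The peak of an instantaneous 1D plume sits at x = vt; there the Gaussian factor is 1 and C_max = M/(n_e·A·√(4πDt)), where n_e·A is the pore area the mass is dissolved in.
√(4πDt) = √(4π × 3.8 × 1000) = 218.5 m, so C_max = 0.31/(0.26 × 72 × 218.5) = 7.58e-05 kg/m³.

7.58e-05 kg/m³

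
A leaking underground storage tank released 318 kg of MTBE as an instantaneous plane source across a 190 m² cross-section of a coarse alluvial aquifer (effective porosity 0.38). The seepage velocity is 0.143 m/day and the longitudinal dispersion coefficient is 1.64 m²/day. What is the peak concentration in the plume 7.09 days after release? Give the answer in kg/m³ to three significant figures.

The peak of an instantaneous 1D plume sits at x = vt; there the Gaussian factor is 1 and C_max = M/(n_e·A·√(4πDt)), where n_e·A is the pore area the mass is dissolved in.
√(4πDt) = √(4π × 1.64 × 7.09) = 12.09 m, so C_max = 318/(0.38 × 190 × 12.09) = 0.364 kg/m³.

0.364 kg/m³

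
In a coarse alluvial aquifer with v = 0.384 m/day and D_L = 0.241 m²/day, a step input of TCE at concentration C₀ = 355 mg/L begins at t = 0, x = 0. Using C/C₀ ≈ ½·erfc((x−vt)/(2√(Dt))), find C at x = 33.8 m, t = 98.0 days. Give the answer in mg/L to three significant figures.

253 mg/L

For a continuous step input, C/C₀ ≈ ½·erfc((x−vt)/(2√(Dt))).
vt = 0.384 × 98.0 = 37.632 m and 2√(Dt) = 2√(0.241 × 98.0) = 9.720 m.
Argument (x−vt)/(2√(Dt)) = (33.8 − 37.632)/9.720 = -0.3942; ½·erfc(-0.3942) = 0.7114.
C = 355 × 0.7114 = 253 mg/L.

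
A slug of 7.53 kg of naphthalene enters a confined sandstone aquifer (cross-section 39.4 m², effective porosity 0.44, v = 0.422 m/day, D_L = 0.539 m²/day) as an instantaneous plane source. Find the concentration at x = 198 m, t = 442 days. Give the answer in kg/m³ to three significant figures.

0.00691 kg/m³

For an instantaneous plane source, C(x,t) = M/(n_e·A·√(4πDt)) · exp(−(x−vt)²/(4Dt)), with n_e·A the pore (flow) area.
Plume center vt = 0.422 × 442 = 186.524 m, so the well at 198 m is 11.476 m downgradient of the peak.
√(4πDt) = 54.72 m, giving peak height M/(n_e·A·√(4πDt)) = 7.53/(0.44 × 39.4 × 54.72) = 0.007938 kg/m³.
(x−vt)²/(4Dt) = (11.476)²/(4 × 0.539 × 442) = 0.1382; exp(−0.1382) = 0.8709.
C = 0.007938 × 0.8709 = 0.00691 kg/m³.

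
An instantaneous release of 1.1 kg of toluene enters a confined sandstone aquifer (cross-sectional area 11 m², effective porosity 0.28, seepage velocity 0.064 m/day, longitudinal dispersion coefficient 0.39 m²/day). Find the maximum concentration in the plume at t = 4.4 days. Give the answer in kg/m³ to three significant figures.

0.0769 kg/m³

The peak of an instantaneous 1D plume sits at x = vt; there the Gaussian factor is 1 and C_max = M/(n_e·A·√(4πDt)), where n_e·A is the pore area the mass is dissolved in.
√(4πDt) = √(4π × 0.39 × 4.4) = 4.644 m, so C_max = 1.1/(0.28 × 11 × 4.644) = 0.0769 kg/m³.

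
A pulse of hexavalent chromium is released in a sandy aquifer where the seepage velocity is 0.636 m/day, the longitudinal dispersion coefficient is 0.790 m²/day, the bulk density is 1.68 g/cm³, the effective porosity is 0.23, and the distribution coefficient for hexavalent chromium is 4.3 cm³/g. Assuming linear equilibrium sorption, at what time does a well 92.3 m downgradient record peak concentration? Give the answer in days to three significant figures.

Retardation factor R = 1 + ρ_b·K_d/n = 1 + 1.68 × 4.3/0.23 = 32.41.
Sorption retards both mechanisms: v_R = v/R = 0.01962 m/day, D_R = D/R = 0.02438 m²/day.
Peak time from v_R²t² + 2D_R t − x² = 0: t = (√(D_R² + v_R²x²) − D_R)/v_R².
√(D_R² + v_R²x²) = √(0.02438² + 0.01962² × 92.3²) = 1.811; v_R² = 0.0003849.
t = (1.811 − 0.02438)/0.0003849 = 4640 days.

4640 days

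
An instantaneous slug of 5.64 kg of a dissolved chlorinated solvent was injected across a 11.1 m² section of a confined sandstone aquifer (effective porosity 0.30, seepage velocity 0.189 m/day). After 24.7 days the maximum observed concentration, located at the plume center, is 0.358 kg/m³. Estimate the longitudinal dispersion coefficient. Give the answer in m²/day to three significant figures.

0.0721 m²/day

At the plume center C_max = M/(n_e·A·√(4πDt)), so D = M²/(4πt·(n_e·A·C_max)²).
n_e·A·C_max = 0.30 × 11.1 × 0.358 = 1.192 kg/m.
D = 5.64²/(4π × 24.7 × 1.192²) = 0.0721 m²/day.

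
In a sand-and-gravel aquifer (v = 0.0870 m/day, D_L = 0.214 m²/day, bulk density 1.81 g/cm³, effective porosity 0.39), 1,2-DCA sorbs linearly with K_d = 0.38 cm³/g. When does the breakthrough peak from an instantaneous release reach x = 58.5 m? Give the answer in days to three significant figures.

1780 days

Retardation factor R = 1 + ρ_b·K_d/n = 1 + 1.81 × 0.38/0.39 = 2.764.
Sorption retards both mechanisms: v_R = v/R = 0.03148 m/day, D_R = D/R = 0.07742 m²/day.
Peak time from v_R²t² + 2D_R t − x² = 0: t = (√(D_R² + v_R²x²) − D_R)/v_R².
√(D_R² + v_R²x²) = √(0.07742² + 0.03148² × 58.5²) = 1.843; v_R² = 0.0009910.
t = (1.843 − 0.07742)/0.0009910 = 1780 days.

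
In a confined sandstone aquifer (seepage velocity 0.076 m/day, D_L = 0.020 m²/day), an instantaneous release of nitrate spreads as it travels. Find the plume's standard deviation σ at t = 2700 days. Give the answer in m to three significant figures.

Dispersive spreading gives a Gaussian with σ² = 2Dt; advection only shifts the center.
σ = √(2 × 0.020 × 2700) = 10.4 m.

10.4 m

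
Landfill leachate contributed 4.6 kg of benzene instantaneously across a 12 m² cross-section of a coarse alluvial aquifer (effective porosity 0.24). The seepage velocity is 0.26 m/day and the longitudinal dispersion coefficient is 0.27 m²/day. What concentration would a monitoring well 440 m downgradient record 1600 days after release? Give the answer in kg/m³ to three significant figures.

For an instantaneous plane source, C(x,t) = M/(n_e·A·√(4πDt)) · exp(−(x−vt)²/(4Dt)), with n_e·A the pore (flow) area.
Plume center vt = 0.26 × 1600 = 416 m, so the well at 440 m is 24 m downgradient of the peak.
√(4πDt) = 73.68 m, giving peak height M/(n_e·A·√(4πDt)) = 4.6/(0.24 × 12 × 73.68) = 0.02168 kg/m³.
(x−vt)²/(4Dt) = (24)²/(4 × 0.27 × 1600) = 0.3333; exp(−0.3333) = 0.7166.
C = 0.02168 × 0.7166 = 0.0155 kg/m³.

0.0155 kg/m³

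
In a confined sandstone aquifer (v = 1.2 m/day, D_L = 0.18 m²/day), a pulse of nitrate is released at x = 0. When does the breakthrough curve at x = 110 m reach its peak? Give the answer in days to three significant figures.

91.5 days

For the 1D instantaneous-source solution, setting ∂C/∂t = 0 at fixed x gives v²t² + 2Dt − x² = 0, so t = (√(D² + v²x²) − D)/v².
√(D² + v²x²) = √(0.18² + 1.2² × 110²) = 132.0; v² = 1.44.
t = (132.0 − 0.18)/1.44 = 91.5 days (vs. the pure-advection estimate x/v = 91.7 d).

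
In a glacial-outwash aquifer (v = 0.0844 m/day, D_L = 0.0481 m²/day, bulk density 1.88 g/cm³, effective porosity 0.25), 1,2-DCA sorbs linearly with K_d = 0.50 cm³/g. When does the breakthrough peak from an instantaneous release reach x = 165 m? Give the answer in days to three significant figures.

Retardation factor R = 1 + ρ_b·K_d/n = 1 + 1.88 × 0.50/0.25 = 4.760.
Sorption retards both mechanisms: v_R = v/R = 0.01773 m/day, D_R = D/R = 0.01011 m²/day.
Peak time from v_R²t² + 2D_R t − x² = 0: t = (√(D_R² + v_R²x²) − D_R)/v_R².
√(D_R² + v_R²x²) = √(0.01011² + 0.01773² × 165²) = 2.925; v_R² = 0.0003144.
t = (2.925 − 0.01011)/0.0003144 = 9270 days.

9270 days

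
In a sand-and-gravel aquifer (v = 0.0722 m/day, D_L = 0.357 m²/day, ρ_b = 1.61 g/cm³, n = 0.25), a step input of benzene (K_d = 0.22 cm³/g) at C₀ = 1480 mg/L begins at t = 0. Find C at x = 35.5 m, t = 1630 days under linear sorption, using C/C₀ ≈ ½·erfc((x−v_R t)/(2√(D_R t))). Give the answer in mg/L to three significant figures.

1070 mg/L

Retardation factor R = 1 + ρ_b·K_d/n = 1 + 1.61 × 0.22/0.25 = 2.417.
Sorption retards both mechanisms: v_R = v/R = 0.02987 m/day, D_R = D/R = 0.1477 m²/day.
v_R·t = 0.02987 × 1630 = 48.6881 m; 2√(D_R t) = 31.03 m; argument = (35.5 − 48.6881)/31.03 = -0.4250.
C = C₀ × ½·erfc(-0.4250) = 1480 × 0.7261 = 1070 mg/L.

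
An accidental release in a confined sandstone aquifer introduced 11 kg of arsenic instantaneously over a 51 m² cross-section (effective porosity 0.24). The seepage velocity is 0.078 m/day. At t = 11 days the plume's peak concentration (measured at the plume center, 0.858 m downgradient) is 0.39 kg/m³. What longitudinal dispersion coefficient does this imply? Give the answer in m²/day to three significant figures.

At the plume center C_max = M/(n_e·A·√(4πDt)), so D = M²/(4πt·(n_e·A·C_max)²).
n_e·A·C_max = 0.24 × 51 × 0.39 = 4.774 kg/m.
D = 11²/(4π × 11 × 4.774²) = 0.0384 m²/day.

0.0384 m²/day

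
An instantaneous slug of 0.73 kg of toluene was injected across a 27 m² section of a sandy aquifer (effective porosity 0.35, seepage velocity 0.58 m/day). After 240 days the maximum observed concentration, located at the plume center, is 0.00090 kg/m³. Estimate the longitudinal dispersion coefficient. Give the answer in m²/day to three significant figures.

At the plume center C_max = M/(n_e·A·√(4πDt)), so D = M²/(4πt·(n_e·A·C_max)²).
n_e·A·C_max = 0.35 × 27 × 0.00090 = 0.008505 kg/m.
D = 0.73²/(4π × 240 × 0.008505²) = 2.44 m²/day.

2.44 m²/day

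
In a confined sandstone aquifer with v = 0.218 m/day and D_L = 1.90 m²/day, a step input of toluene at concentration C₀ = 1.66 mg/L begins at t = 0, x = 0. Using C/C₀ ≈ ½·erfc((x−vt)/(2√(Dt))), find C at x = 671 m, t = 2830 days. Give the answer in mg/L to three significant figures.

0.500 mg/L

For a continuous step input, C/C₀ ≈ ½·erfc((x−vt)/(2√(Dt))).
vt = 0.218 × 2830 = 616.94 m and 2√(Dt) = 2√(1.90 × 2830) = 146.7 m.
Argument (x−vt)/(2√(Dt)) = (671 − 616.94)/146.7 = 0.3685; ½·erfc(0.3685) = 0.3011.
C = 1.66 × 0.3011 = 0.500 mg/L.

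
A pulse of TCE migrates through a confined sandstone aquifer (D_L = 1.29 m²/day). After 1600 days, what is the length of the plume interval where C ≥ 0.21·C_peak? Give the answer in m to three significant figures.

The plume is Gaussian with σ = √(2Dt) = √(2 × 1.29 × 1600) = 64.25 m.
C/C_peak = exp(−Δx²/(2σ²)) = 0.21 ⇒ Δx = σ·√(−2 ln 0.21) = 64.25 × 1.767 = 113.5 m.
Width = 2Δx = 227 m.

227 m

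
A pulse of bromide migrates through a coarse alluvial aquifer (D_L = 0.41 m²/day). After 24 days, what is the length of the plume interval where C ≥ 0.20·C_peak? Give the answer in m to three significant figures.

15.9 m

The plume is Gaussian with σ = √(2Dt) = √(2 × 0.41 × 24) = 4.436 m.
C/C_peak = exp(−Δx²/(2σ²)) = 0.20 ⇒ Δx = σ·√(−2 ln 0.20) = 4.436 × 1.794 = 7.958 m.
Width = 2Δx = 15.9 m.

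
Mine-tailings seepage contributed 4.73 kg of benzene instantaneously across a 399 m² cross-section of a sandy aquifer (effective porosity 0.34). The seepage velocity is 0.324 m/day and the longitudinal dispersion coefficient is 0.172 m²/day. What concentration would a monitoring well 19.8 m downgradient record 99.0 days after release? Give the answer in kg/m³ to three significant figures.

0.000261 kg/m³

For an instantaneous plane source, C(x,t) = M/(n_e·A·√(4πDt)) · exp(−(x−vt)²/(4Dt)), with n_e·A the pore (flow) area.
Plume center vt = 0.324 × 99.0 = 32.076 m, so the well at 19.8 m is 12.276 m upgradient of the peak.
√(4πDt) = 14.63 m, giving peak height M/(n_e·A·√(4πDt)) = 4.73/(0.34 × 399 × 14.63) = 0.002383 kg/m³.
(x−vt)²/(4Dt) = (-12.276)²/(4 × 0.172 × 99.0) = 2.213; exp(−2.213) = 0.1094.
C = 0.002383 × 0.1094 = 0.000261 kg/m³.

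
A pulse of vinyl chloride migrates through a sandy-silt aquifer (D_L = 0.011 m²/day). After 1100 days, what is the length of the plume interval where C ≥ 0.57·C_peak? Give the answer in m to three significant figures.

10.4 m

The plume is Gaussian with σ = √(2Dt) = √(2 × 0.011 × 1100) = 4.919 m.
C/C_peak = exp(−Δx²/(2σ²)) = 0.57 ⇒ Δx = σ·√(−2 ln 0.57) = 4.919 × 1.060 = 5.214 m.
Width = 2Δx = 10.4 m.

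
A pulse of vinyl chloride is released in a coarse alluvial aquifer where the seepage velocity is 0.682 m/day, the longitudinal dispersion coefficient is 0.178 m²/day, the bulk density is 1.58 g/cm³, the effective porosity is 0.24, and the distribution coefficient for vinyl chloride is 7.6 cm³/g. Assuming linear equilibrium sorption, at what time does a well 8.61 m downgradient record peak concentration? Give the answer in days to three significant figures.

625 days

Retardation factor R = 1 + ρ_b·K_d/n = 1 + 1.58 × 7.6/0.24 = 51.03.
Sorption retards both mechanisms: v_R = v/R = 0.01336 m/day, D_R = D/R = 0.003488 m²/day.
Peak time from v_R²t² + 2D_R t − x² = 0: t = (√(D_R² + v_R²x²) − D_R)/v_R².
√(D_R² + v_R²x²) = √(0.003488² + 0.01336² × 8.61²) = 0.1151; v_R² = 0.0001785.
t = (0.1151 − 0.003488)/0.0001785 = 625 days.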